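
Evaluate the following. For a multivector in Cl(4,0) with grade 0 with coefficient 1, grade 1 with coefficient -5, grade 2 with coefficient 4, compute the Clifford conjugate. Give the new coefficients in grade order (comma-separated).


Clifford conjugate sign for grade k: (-1)^(k(k+1)/2)
Grade 0: (-1)^(0*1/2) = (-1)^0 = 1, coeff 1 -> 1
Grade 1: (-1)^(1*2/2) = (-1)^1 = -1, coeff -5 -> 5
Grade 2: (-1)^(2*3/2) = (-1)^3 = -1, coeff 4 -> -4
Conjugated coefficients: 1, 5, -4


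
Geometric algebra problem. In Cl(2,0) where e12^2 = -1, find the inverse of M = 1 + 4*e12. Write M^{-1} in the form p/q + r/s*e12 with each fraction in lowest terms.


M = 1 + 4*e12, where e12^2 = -1.
Since M commutes with its reverse ~M = a - b*e12, M * ~M = a^2 - b^2*e12^2 = a^2 + b^2.
So M^{-1} = ~M / (a^2 + b^2) = (a - b*e12)/(a^2 + b^2).
a^2 + b^2 = 1 + 16 = 17
Scalar part = 1/17 = 1/17
Bivector coeff = -4/17 = -4/17
M^{-1} = 1/17 - 4/17*e12


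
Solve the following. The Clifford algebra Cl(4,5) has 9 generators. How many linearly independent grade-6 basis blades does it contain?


Number of grade-k basis blades in Cl(p,q) with n = p + q is C(n, k).
n = 4 + 5 = 9
C(9, 6) = 9! / (6! * 3!)
= 362880 / (720 * 6)
= 84


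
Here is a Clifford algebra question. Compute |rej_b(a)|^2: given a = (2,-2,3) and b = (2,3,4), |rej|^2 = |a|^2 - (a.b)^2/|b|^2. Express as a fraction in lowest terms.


|a|^2 = 2^2 + (-2)^2 + 3^2 = 17
|b|^2 = 2^2 + 3^2 + 4^2 = 29
a . b = 2*2 + (-2)*3 + 3*4 = 10
(a.b)^2 = 10^2 = 100
|rej|^2 = 17 - 100/29
= (493 - 100)/29
= 393/29
In lowest terms: 393/29


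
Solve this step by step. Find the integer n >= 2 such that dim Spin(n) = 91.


dim Spin(n) = dim so(n) = n(n-1)/2.
Solve n(n-1)/2 = 91, i.e. n^2 - n - 182 = 0.
Discriminant = 1 + 8*91 = 729
n = (1 + sqrt(729))/2 = (1 + 27)/2 = 14


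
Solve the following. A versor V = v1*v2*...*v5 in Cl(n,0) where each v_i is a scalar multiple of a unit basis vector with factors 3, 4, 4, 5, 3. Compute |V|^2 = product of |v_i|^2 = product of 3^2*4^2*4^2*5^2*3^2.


Each vector v_i has |v_i|^2 = s_i^2
Squared scales: 3^2 = 9, 4^2 = 16, 4^2 = 16, 5^2 = 25, 3^2 = 9
|V|^2 = 9 * 16 * 16 * 25 * 9
= 518400


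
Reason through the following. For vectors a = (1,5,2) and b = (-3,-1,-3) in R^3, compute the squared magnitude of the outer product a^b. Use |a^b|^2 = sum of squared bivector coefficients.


a wedge b = (a1*b2 - a2*b1)*e12 + (a1*b3 - a3*b1)*e13 + (a2*b3 - a3*b2)*e23
e12 coeff: 1*(-1) - 5*(-3) = -1 - (-15) = 14
e13 coeff: 1*(-3) - 2*(-3) = -3 - (-6) = 3
e23 coeff: 5*(-3) - 2*(-1) = -15 - (-2) = -13
|a wedge b|^2 = 14^2 + 3^2 + (-13)^2
= 196 + 9 + 169
= 374


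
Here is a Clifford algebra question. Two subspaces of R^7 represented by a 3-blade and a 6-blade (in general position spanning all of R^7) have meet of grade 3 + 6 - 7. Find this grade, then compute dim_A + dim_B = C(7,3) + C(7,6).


Meet grade = grade(A) + grade(B) - n
= 3 + 6 - 7 = 2
C(7,3) = 35
C(7,6) = 7
dim_A + dim_B = 35 + 7 = 42


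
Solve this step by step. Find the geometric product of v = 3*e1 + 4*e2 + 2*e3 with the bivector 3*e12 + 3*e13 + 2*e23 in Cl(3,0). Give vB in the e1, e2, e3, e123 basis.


vB has grade-1 (vector) and grade-3 (trivector) parts: vB = (v _| B) + (v ^ B).
Vector part <vB>_1:
  e1: -v2*b12 - v3*b13 = -(4)*(3) - (2)*(3) = -18
  e2: v1*b12 - v3*b23 = (3)*(3) - (2)*(2) = 5
  e3: v1*b13 + v2*b23 = (3)*(3) + (4)*(2) = 17
Trivector part <vB>_3:
  e123: v1*b23 - v2*b13 + v3*b12 = (3)*(2) - (4)*(3) + (2)*(3) = 0
vB = -18*e1 + 5*e2 + 17*e3 + 0*e123


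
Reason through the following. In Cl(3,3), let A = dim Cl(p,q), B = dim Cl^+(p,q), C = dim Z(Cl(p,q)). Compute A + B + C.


n = 3 + 3 = 6
Total dim = 2^6 = 64
Even subalgebra dim = 2^5 = 32
n is even, so center dim = 1
Sum = 64 + 32 + 1 = 97


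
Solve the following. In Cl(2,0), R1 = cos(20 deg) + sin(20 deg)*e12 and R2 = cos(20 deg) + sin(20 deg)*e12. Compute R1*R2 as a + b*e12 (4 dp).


Same-plane rotors commute and their half-angles add:
R1*R2 = cos(a1 + a2) + sin(a1 + a2)*e12.
a1 + a2 = 20 + 20 = 40 deg
cos(40 deg) = 0.7660
sin(40 deg) = 0.6428
R1*R2 = 0.7660 + 0.6428*e12


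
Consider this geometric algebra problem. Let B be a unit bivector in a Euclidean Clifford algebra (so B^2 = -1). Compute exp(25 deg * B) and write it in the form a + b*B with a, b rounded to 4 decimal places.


For a unit bivector B with B^2 = -1, the exponential series gives
e^(theta*B) = cos(theta) + sin(theta)*B (the GA analogue of Euler's formula).
theta = 25 degrees = 0.436332 rad
cos(25 deg) = 0.9063
sin(25 deg) = 0.4226
exp(theta*B) = 0.9063 + 0.4226*B


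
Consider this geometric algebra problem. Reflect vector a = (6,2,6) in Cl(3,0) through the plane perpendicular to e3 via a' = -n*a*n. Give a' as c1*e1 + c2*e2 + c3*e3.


Reflection formula: a' = -n*a*n, with n = e3 (unit vector, n^2 = 1).
For reflection through hyperplane perp to e3:
The component along e3 flips sign, others stay.
a = (6, 2, 6)
a' = (6, 2, -6)
a' = 6*e1 + 2*e2 - 6*e3


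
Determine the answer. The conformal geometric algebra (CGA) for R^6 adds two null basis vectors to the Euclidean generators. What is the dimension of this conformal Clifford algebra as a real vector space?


The conformal model of R^6 uses Cl(7,1): the 6 Euclidean generators plus two extra orthogonal generators e+ (e+^2 = +1) and e- (e-^2 = -1), from which the null vectors e0, einf are built.
Number of generators m = 6 + 2 = 8.
dim Cl(p,q) = 2^m = 2^8 = 256


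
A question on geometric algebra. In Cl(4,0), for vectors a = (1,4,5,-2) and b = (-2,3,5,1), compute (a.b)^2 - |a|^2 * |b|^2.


a . b = 1*(-2) + 4*3 + 5*5 + (-2)*1
= -2 + 12 + 25 + (-2) = 33
|a|^2 = 1^2 + 4^2 + 5^2 + (-2)^2 = 46
|b|^2 = (-2)^2 + 3^2 + 5^2 + 1^2 = 39
(a.b)^2 = 33^2 = 1089
|a|^2 * |b|^2 = 46 * 39 = 1794
Result = 1089 - 1794 = -705


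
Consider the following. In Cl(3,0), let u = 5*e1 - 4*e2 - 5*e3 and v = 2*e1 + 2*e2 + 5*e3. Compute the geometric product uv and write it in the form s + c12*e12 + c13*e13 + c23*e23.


In Cl(3,0): e_i^2 = 1, e_ie_j = -e_je_i for i != j.
Scalar part = u . v = 5*2 + (-4)*2 + (-5)*5
= 10 + (-8) + (-25) = -23
e12 coeff = 5*2 - (-4)*2 = 10 - (-8) = 18
e13 coeff = 5*5 - (-5)*2 = 25 - (-10) = 35
e23 coeff = (-4)*5 - (-5)*2 = -20 - (-10) = -10
uv = -23 + 18*e12 + 35*e13 - 10*e23


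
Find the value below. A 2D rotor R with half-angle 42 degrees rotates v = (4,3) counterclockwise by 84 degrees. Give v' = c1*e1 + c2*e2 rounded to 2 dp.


Rotor R = cos(42deg) - sin(42deg)*e12
Rotation angle theta = 2 * 42 = 84 degrees
v' = R*v*~R rotates v by theta.
cos(84deg) = 0.1045, sin(84deg) = 0.9945
v'_1 = 4*cos(84deg) - 3*sin(84deg)
= 4*0.1045 - 3*0.9945
= -2.57
v'_2 = 4*sin(84deg) + 3*cos(84deg)
= 4*0.9945 + 3*0.1045
= 4.29
v' = -2.57*e1 + 4.29*e2


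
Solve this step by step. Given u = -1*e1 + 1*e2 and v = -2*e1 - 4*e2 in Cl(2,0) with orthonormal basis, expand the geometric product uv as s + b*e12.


Expand: (-1*e1 + 1*e2)(-2*e1 - 4*e2)
= (-1)*(-2)*e1e1 + (-1)*(-4)*e1e2 + 1*(-2)*e2e1 + 1*(-4)*e2e2
Using e1^2 = e2^2 = 1, e2e1 = -e1e2:
Scalar part s = (-1)*(-2) + 1*(-4) = 2 + (-4) = -2
Bivector part b = (-1)*(-4) - 1*(-2) = 4 - (-2) = 6
uv = -2 + 6*e12


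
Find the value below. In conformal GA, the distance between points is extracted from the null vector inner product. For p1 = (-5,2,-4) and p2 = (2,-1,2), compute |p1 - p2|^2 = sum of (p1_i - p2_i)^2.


p1 - p2 = (-7, 3, -6)
|p1 - p2|^2 = (-7)^2 + 3^2 + (-6)^2
= 49 + 9 + 36
= 94


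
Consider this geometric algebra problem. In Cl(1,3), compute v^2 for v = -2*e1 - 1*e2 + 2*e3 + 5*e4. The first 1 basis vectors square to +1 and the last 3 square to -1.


v^2 = sum of c_i^2 * e_i^2
Positive signature terms (e_i^2 = +1): (-2)^2 = 4
Negative signature terms (e_j^2 = -1): (-1)^2 + 2^2 + 5^2 = 30
v^2 = 4 - 30 = -26


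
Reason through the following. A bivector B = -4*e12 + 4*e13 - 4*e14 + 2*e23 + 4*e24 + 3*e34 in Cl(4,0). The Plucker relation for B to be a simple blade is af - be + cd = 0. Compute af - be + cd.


Plucker relation: af - be + cd
a*f = (-4)*3 = -12
b*e = 4*4 = 16
c*d = (-4)*2 = -8
af - be + cd = -12 - 16 + (-8)
= -36


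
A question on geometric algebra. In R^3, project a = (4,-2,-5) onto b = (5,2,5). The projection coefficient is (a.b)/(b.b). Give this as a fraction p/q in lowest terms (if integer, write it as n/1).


Projection coefficient = (a . b) / (b . b)
a . b = 4*5 + (-2)*2 + (-5)*5
= 20 + (-4) + (-25) = -9
b . b = 5^2 + 2^2 + 5^2
= 25 + 4 + 25 = 54
Coefficient = -9/54
In lowest terms: -1/6


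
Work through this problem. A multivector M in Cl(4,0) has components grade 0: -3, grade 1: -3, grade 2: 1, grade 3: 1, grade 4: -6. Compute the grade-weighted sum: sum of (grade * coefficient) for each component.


Grade-weighted sum = sum of grade_k * coefficient_k
0*(-3) = 0
1*(-3) = -3
2*1 = 2
3*1 = 3
4*(-6) = -24
Total = 0 + (-3) + 2 + 3 + (-24) = -22


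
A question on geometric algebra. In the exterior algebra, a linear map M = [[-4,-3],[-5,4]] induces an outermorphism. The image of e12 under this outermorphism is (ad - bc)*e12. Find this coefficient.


The outermorphism of a linear map f sends e1^e2 to f(e1)^f(e2).
f(e1) = -4*e1 - 5*e2
f(e2) = -3*e1 + 4*e2
f(e1) ^ f(e2) = (-4*e1 - 5*e2) ^ (-3*e1 + 4*e2)
= (-4)*4*e12 + (-5)*(-3)*e21
= (-16 - 15)*e12
= -31*e12
Coefficient = -31


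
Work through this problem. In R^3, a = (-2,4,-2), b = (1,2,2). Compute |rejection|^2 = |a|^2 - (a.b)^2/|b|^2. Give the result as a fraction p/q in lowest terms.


|a|^2 = (-2)^2 + 4^2 + (-2)^2 = 24
|b|^2 = 1^2 + 2^2 + 2^2 = 9
a . b = (-2)*1 + 4*2 + (-2)*2 = 2
(a.b)^2 = 2^2 = 4
|rej|^2 = 24 - 4/9
= (216 - 4)/9
= 212/9
In lowest terms: 212/9


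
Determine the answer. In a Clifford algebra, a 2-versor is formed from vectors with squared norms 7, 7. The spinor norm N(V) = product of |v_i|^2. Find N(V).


Spinor norm N(V) = |v1|^2 * |v2|^2 * ... * |v2|^2
= 7 * 7
Running product: 7, 49
N(V) = 49


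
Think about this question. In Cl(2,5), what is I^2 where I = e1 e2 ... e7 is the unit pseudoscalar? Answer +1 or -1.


The pseudoscalar I = e1...e_n (product of all n generators) of Cl(p,q) satisfies I^2 = (-1)^(q + n(n-1)/2).
p = 2, q = 5, n = p + q = 7
n(n-1)/2 = 7 * 6 / 2 = 21
Exponent = q + n(n-1)/2 = 5 + 21 = 26
I^2 = (-1)^26 = +1


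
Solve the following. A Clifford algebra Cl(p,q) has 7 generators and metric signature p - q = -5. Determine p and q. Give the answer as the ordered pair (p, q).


We need p + q = 7 and p - q = -5.
Adding: 2p = 7 + (-5) = 2, so p = 1.
Then q = 7 - 1 = 6.
(p, q) = (1, 6)


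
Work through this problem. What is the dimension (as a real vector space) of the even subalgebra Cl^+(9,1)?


Even subalgebra dimension = 2^(n-1)
n = 9 + 1 = 10
2^(10 - 1) = 2^9 = 512
Verification: sum of C(10,k) for even k = 1 + 45 + 210 + 210 + 45 + 1 = 512
Result = 512


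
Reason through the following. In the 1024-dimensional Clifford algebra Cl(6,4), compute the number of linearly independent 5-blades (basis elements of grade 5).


Number of grade-k basis blades in Cl(p,q) with n = p + q is C(n, k).
n = 6 + 4 = 10
C(10, 5) = 10! / (5! * 5!)
= 3628800 / (120 * 120)
= 252


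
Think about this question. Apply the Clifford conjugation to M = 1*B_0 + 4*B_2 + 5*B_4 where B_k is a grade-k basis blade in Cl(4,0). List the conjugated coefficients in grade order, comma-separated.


Clifford conjugate sign for grade k: (-1)^(k(k+1)/2)
Grade 0: (-1)^(0*1/2) = (-1)^0 = 1, coeff 1 -> 1
Grade 2: (-1)^(2*3/2) = (-1)^3 = -1, coeff 4 -> -4
Grade 4: (-1)^(4*5/2) = (-1)^10 = 1, coeff 5 -> 5
Conjugated coefficients: 1, -4, 5


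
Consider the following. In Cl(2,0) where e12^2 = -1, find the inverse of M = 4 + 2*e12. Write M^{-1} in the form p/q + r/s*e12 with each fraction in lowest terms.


M = 4 + 2*e12, where e12^2 = -1.
Since M commutes with its reverse ~M = a - b*e12, M * ~M = a^2 - b^2*e12^2 = a^2 + b^2.
So M^{-1} = ~M / (a^2 + b^2) = (a - b*e12)/(a^2 + b^2).
a^2 + b^2 = 16 + 4 = 20
Scalar part = 4/20 = 1/5
Bivector coeff = -2/20 = -1/10
M^{-1} = 1/5 - 1/10*e12


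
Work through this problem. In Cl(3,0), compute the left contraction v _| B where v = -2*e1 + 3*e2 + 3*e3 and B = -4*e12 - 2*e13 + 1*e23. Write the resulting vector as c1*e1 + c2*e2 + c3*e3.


Left contraction v _| B = <vB>_1 (grade-1 part of the geometric product vB).
Using e1_|e12 = e2, e2_|e12 = -e1, e1_|e13 = e3, e3_|e13 = -e1, e2_|e23 = e3, e3_|e23 = -e2:
e1 coeff: -v2*b12 - v3*b13 = -(3)*(-4) - (3)*(-2) = 18
e2 coeff: v1*b12 - v3*b23 = (-2)*(-4) - (3)*(1) = 5
e3 coeff: v1*b13 + v2*b23 = (-2)*(-2) + (3)*(1) = 7
v _| B = 18*e1 + 5*e2 + 7*e3


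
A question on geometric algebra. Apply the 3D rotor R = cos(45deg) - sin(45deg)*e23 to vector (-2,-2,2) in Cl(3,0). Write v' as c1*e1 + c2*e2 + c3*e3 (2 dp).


Rotor R = cos(45deg) - sin(45deg)*e23
Rotation angle theta = 2 * 45 = 90 degrees in the e23 plane (e2 -> e3).
The component perpendicular to the plane (e1) is invariant: v'_1 = v1 = -2.00
cos(90deg) = 0.0000, sin(90deg) = 1.0000
v'_2 = v2*cos(theta) - v3*sin(theta) = -2*0.0000 - 2*1.0000 = -2.00
v'_3 = v2*sin(theta) + v3*cos(theta) = -2*1.0000 + 2*0.0000 = -2.00
v' = -2.00*e1 - 2.00*e2 - 2.00*e3


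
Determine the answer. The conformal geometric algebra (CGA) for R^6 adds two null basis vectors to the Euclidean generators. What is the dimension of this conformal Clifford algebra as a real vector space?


The conformal model of R^6 uses Cl(7,1): the 6 Euclidean generators plus two extra orthogonal generators e+ (e+^2 = +1) and e- (e-^2 = -1), from which the null vectors e0, einf are built.
Number of generators m = 6 + 2 = 8.
dim Cl(p,q) = 2^m = 2^8 = 256


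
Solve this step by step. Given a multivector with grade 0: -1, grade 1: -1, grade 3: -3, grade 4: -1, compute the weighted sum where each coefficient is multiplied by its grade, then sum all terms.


Grade-weighted sum = sum of grade_k * coefficient_k
0*(-1) = 0
1*(-1) = -1
3*(-3) = -9
4*(-1) = -4
Total = 0 + (-1) + (-9) + (-4) = -14


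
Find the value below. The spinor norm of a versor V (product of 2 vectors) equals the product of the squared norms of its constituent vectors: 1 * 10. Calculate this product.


Spinor norm N(V) = |v1|^2 * |v2|^2 * ... * |v2|^2
= 1 * 10
Running product: 1, 10
N(V) = 10


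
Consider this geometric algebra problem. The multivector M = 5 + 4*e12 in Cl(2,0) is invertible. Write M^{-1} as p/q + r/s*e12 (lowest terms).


M = 5 + 4*e12, where e12^2 = -1.
Since M commutes with its reverse ~M = a - b*e12, M * ~M = a^2 - b^2*e12^2 = a^2 + b^2.
So M^{-1} = ~M / (a^2 + b^2) = (a - b*e12)/(a^2 + b^2).
a^2 + b^2 = 25 + 16 = 41
Scalar part = 5/41 = 5/41
Bivector coeff = -4/41 = -4/41
M^{-1} = 5/41 - 4/41*e12


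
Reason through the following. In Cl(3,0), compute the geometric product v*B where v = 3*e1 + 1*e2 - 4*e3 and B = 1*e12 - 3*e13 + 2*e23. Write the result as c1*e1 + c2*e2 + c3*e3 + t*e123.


vB has grade-1 (vector) and grade-3 (trivector) parts: vB = (v _| B) + (v ^ B).
Vector part <vB>_1:
  e1: -v2*b12 - v3*b13 = -(1)*(1) - (-4)*(-3) = -13
  e2: v1*b12 - v3*b23 = (3)*(1) - (-4)*(2) = 11
  e3: v1*b13 + v2*b23 = (3)*(-3) + (1)*(2) = -7
Trivector part <vB>_3:
  e123: v1*b23 - v2*b13 + v3*b12 = (3)*(2) - (1)*(-3) + (-4)*(1) = 5
vB = -13*e1 + 11*e2 - 7*e3 + 5*e123


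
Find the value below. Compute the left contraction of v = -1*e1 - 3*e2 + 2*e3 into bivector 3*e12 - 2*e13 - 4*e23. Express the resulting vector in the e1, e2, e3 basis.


Left contraction v _| B = <vB>_1 (grade-1 part of the geometric product vB).
Using e1_|e12 = e2, e2_|e12 = -e1, e1_|e13 = e3, e3_|e13 = -e1, e2_|e23 = e3, e3_|e23 = -e2:
e1 coeff: -v2*b12 - v3*b13 = -(-3)*(3) - (2)*(-2) = 13
e2 coeff: v1*b12 - v3*b23 = (-1)*(3) - (2)*(-4) = 5
e3 coeff: v1*b13 + v2*b23 = (-1)*(-2) + (-3)*(-4) = 14
v _| B = 13*e1 + 5*e2 + 14*e3


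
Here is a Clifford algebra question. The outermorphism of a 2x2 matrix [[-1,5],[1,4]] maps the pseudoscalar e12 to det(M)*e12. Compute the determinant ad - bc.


The outermorphism of a linear map f sends e1^e2 to f(e1)^f(e2).
f(e1) = -1*e1 + 1*e2
f(e2) = 5*e1 + 4*e2
f(e1) ^ f(e2) = (-1*e1 + 1*e2) ^ (5*e1 + 4*e2)
= (-1)*4*e12 + 1*5*e21
= (-4 - 5)*e12
= -9*e12
Coefficient = -9


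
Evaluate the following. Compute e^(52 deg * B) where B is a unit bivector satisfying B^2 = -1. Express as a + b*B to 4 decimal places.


For a unit bivector B with B^2 = -1, the exponential series gives
e^(theta*B) = cos(theta) + sin(theta)*B (the GA analogue of Euler's formula).
theta = 52 degrees = 0.907571 rad
cos(52 deg) = 0.6157
sin(52 deg) = 0.7880
exp(theta*B) = 0.6157 + 0.7880*B


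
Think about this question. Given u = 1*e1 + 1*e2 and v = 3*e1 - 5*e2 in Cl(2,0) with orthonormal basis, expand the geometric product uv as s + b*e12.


Expand: (1*e1 + 1*e2)(3*e1 - 5*e2)
= 1*3*e1e1 + 1*(-5)*e1e2 + 1*3*e2e1 + 1*(-5)*e2e2
Using e1^2 = e2^2 = 1, e2e1 = -e1e2:
Scalar part s = 1*3 + 1*(-5) = 3 + (-5) = -2
Bivector part b = 1*(-5) - 1*3 = -5 - 3 = -8
uv = -2 - 8*e12


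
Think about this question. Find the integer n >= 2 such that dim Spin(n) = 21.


dim Spin(n) = dim so(n) = n(n-1)/2.
Solve n(n-1)/2 = 21, i.e. n^2 - n - 42 = 0.
Discriminant = 1 + 8*21 = 169
n = (1 + sqrt(169))/2 = (1 + 13)/2 = 7


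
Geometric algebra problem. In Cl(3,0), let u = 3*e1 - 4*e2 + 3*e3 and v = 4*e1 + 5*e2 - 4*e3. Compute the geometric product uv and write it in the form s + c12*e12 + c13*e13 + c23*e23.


In Cl(3,0): e_i^2 = 1, e_ie_j = -e_je_i for i != j.
Scalar part = u . v = 3*4 + (-4)*5 + 3*(-4)
= 12 + (-20) + (-12) = -20
e12 coeff = 3*5 - (-4)*4 = 15 - (-16) = 31
e13 coeff = 3*(-4) - 3*4 = -12 - 12 = -24
e23 coeff = (-4)*(-4) - 3*5 = 16 - 15 = 1
uv = -20 + 31*e12 - 24*e13 + 1*e23


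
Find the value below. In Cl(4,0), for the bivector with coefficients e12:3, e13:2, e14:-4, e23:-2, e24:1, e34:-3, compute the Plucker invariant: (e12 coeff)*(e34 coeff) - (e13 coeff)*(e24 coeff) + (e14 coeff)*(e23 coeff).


Plucker relation: af - be + cd
a*f = 3*(-3) = -9
b*e = 2*1 = 2
c*d = (-4)*(-2) = 8
af - be + cd = -9 - 2 + 8
= -3


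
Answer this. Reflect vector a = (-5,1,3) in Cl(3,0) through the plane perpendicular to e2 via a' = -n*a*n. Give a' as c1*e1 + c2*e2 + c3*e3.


Reflection formula: a' = -n*a*n, with n = e2 (unit vector, n^2 = 1).
For reflection through hyperplane perp to e2:
The component along e2 flips sign, others stay.
a = (-5, 1, 3)
a' = (-5, -1, 3)
a' = -5*e1 - 1*e2 + 3*e3


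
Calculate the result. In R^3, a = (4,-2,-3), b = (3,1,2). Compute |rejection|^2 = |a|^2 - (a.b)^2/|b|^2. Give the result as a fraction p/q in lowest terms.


|a|^2 = 4^2 + (-2)^2 + (-3)^2 = 29
|b|^2 = 3^2 + 1^2 + 2^2 = 14
a . b = 4*3 + (-2)*1 + (-3)*2 = 4
(a.b)^2 = 4^2 = 16
|rej|^2 = 29 - 16/14
= (406 - 16)/14
= 390/14
In lowest terms: 195/7


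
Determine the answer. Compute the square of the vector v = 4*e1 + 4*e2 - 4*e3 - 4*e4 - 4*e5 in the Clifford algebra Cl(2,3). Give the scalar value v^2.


v^2 = sum of c_i^2 * e_i^2
Positive signature terms (e_i^2 = +1): 4^2 + 4^2 = 32
Negative signature terms (e_j^2 = -1): (-4)^2 + (-4)^2 + (-4)^2 = 48
v^2 = 32 - 48 = -16


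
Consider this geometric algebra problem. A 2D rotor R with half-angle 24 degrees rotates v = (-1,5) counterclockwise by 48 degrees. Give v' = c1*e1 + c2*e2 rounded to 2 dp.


Rotor R = cos(24deg) - sin(24deg)*e12
Rotation angle theta = 2 * 24 = 48 degrees
v' = R*v*~R rotates v by theta.
cos(48deg) = 0.6691, sin(48deg) = 0.7431
v'_1 = -1*cos(48deg) - 5*sin(48deg)
= -1*0.6691 - 5*0.7431
= -4.38
v'_2 = -1*sin(48deg) + 5*cos(48deg)
= -1*0.7431 + 5*0.6691
= 2.60
v' = -4.38*e1 + 2.60*e2


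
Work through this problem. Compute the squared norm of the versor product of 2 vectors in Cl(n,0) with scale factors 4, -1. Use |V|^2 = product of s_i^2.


Each vector v_i has |v_i|^2 = s_i^2
Squared scales: 4^2 = 16, (-1)^2 = 1
|V|^2 = 16 * 1
= 16


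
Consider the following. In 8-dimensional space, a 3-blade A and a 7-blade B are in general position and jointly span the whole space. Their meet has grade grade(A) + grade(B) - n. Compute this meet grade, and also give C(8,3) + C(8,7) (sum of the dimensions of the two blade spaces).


Meet grade = grade(A) + grade(B) - n
= 3 + 7 - 8 = 2
C(8,3) = 56
C(8,7) = 8
dim_A + dim_B = 56 + 8 = 64


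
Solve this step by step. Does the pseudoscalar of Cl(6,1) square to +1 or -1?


The pseudoscalar I = e1...e_n (product of all n generators) of Cl(p,q) satisfies I^2 = (-1)^(q + n(n-1)/2).
p = 6, q = 1, n = p + q = 7
n(n-1)/2 = 7 * 6 / 2 = 21
Exponent = q + n(n-1)/2 = 1 + 21 = 22
I^2 = (-1)^22 = +1


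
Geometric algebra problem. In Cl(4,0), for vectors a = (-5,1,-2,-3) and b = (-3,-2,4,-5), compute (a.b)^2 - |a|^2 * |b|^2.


a . b = (-5)*(-3) + 1*(-2) + (-2)*4 + (-3)*(-5)
= 15 + (-2) + (-8) + 15 = 20
|a|^2 = (-5)^2 + 1^2 + (-2)^2 + (-3)^2 = 39
|b|^2 = (-3)^2 + (-2)^2 + 4^2 + (-5)^2 = 54
(a.b)^2 = 20^2 = 400
|a|^2 * |b|^2 = 39 * 54 = 2106
Result = 400 - 2106 = -1706


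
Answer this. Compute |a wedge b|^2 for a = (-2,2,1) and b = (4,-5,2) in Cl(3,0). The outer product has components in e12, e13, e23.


a wedge b = (a1*b2 - a2*b1)*e12 + (a1*b3 - a3*b1)*e13 + (a2*b3 - a3*b2)*e23
e12 coeff: (-2)*(-5) - 2*4 = 10 - 8 = 2
e13 coeff: (-2)*2 - 1*4 = -4 - 4 = -8
e23 coeff: 2*2 - 1*(-5) = 4 - (-5) = 9
|a wedge b|^2 = 2^2 + (-8)^2 + 9^2
= 4 + 64 + 81
= 149


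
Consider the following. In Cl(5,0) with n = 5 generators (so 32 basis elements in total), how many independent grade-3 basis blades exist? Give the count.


Number of grade-k basis blades in Cl(p,q) with n = p + q is C(n, k).
n = 5 + 0 = 5
C(5, 3) = 5! / (3! * 2!)
= 120 / (6 * 2)
= 10


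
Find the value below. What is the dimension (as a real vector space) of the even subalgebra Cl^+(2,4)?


Even subalgebra dimension = 2^(n-1)
n = 2 + 4 = 6
2^(6 - 1) = 2^5 = 32
Verification: sum of C(6,k) for even k = 1 + 15 + 15 + 1 = 32
Result = 32


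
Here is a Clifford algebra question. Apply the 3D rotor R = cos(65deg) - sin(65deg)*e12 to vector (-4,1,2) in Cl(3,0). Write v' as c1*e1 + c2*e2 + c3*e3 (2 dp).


Rotor R = cos(65deg) - sin(65deg)*e12
Rotation angle theta = 2 * 65 = 130 degrees in the e12 plane (e1 -> e2).
The component perpendicular to the plane (e3) is invariant: v'_3 = v3 = 2.00
cos(130deg) = -0.6428, sin(130deg) = 0.7660
v'_1 = v1*cos(theta) - v2*sin(theta) = -4*(-0.6428) - 1*0.7660 = 1.81
v'_2 = v1*sin(theta) + v2*cos(theta) = -4*0.7660 + 1*(-0.6428) = -3.71
v' = 1.81*e1 - 3.71*e2 + 2.00*e3


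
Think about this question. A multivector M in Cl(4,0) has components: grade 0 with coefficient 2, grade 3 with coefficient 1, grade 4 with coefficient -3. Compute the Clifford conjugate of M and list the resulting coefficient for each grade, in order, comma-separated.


Clifford conjugate sign for grade k: (-1)^(k(k+1)/2)
Grade 0: (-1)^(0*1/2) = (-1)^0 = 1, coeff 2 -> 2
Grade 3: (-1)^(3*4/2) = (-1)^6 = 1, coeff 1 -> 1
Grade 4: (-1)^(4*5/2) = (-1)^10 = 1, coeff -3 -> -3
Conjugated coefficients: 2, 1, -3


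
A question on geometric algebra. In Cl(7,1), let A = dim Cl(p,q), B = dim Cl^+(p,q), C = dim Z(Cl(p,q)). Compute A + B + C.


n = 7 + 1 = 8
Total dim = 2^8 = 256
Even subalgebra dim = 2^7 = 128
n is even, so center dim = 1
Sum = 256 + 128 + 1 = 385


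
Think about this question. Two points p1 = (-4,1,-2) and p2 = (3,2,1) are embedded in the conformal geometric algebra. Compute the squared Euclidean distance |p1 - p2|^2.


p1 - p2 = (-7, -1, -3)
|p1 - p2|^2 = (-7)^2 + (-1)^2 + (-3)^2
= 49 + 1 + 9
= 59


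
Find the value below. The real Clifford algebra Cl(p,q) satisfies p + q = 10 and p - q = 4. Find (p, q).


We need p + q = 10 and p - q = 4.
Adding: 2p = 10 + 4 = 14, so p = 7.
Then q = 10 - 7 = 3.
(p, q) = (7, 3)


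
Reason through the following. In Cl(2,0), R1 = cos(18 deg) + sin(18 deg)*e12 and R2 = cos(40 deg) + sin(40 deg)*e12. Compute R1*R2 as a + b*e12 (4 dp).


Same-plane rotors commute and their half-angles add:
R1*R2 = cos(a1 + a2) + sin(a1 + a2)*e12.
a1 + a2 = 18 + 40 = 58 deg
cos(58 deg) = 0.5299
sin(58 deg) = 0.8480
R1*R2 = 0.5299 + 0.8480*e12


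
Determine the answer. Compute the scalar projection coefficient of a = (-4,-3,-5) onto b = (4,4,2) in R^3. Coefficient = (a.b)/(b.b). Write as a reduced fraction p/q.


Projection coefficient = (a . b) / (b . b)
a . b = (-4)*4 + (-3)*4 + (-5)*2
= -16 + (-12) + (-10) = -38
b . b = 4^2 + 4^2 + 2^2
= 16 + 16 + 4 = 36
Coefficient = -38/36
In lowest terms: -19/18


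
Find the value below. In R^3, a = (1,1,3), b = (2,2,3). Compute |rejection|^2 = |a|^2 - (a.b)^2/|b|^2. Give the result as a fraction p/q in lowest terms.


|a|^2 = 1^2 + 1^2 + 3^2 = 11
|b|^2 = 2^2 + 2^2 + 3^2 = 17
a . b = 1*2 + 1*2 + 3*3 = 13
(a.b)^2 = 13^2 = 169
|rej|^2 = 11 - 169/17
= (187 - 169)/17
= 18/17
In lowest terms: 18/17


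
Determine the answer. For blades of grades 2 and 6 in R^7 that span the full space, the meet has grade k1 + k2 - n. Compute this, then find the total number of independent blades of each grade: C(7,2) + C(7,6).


Meet grade = grade(A) + grade(B) - n
= 2 + 6 - 7 = 1
C(7,2) = 21
C(7,6) = 7
dim_A + dim_B = 21 + 7 = 28


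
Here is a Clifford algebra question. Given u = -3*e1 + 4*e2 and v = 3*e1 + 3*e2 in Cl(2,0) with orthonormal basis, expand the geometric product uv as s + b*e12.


Expand: (-3*e1 + 4*e2)(3*e1 + 3*e2)
= (-3)*3*e1e1 + (-3)*3*e1e2 + 4*3*e2e1 + 4*3*e2e2
Using e1^2 = e2^2 = 1, e2e1 = -e1e2:
Scalar part s = (-3)*3 + 4*3 = -9 + 12 = 3
Bivector part b = (-3)*3 - 4*3 = -9 - 12 = -21
uv = 3 - 21*e12


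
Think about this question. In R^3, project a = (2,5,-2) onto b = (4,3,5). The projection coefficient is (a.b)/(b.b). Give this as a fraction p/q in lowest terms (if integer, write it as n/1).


Projection coefficient = (a . b) / (b . b)
a . b = 2*4 + 5*3 + (-2)*5
= 8 + 15 + (-10) = 13
b . b = 4^2 + 3^2 + 5^2
= 16 + 9 + 25 = 50
Coefficient = 13/50
In lowest terms: 13/50


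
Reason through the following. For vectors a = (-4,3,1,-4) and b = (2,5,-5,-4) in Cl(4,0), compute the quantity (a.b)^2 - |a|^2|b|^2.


a . b = (-4)*2 + 3*5 + 1*(-5) + (-4)*(-4)
= -8 + 15 + (-5) + 16 = 18
|a|^2 = (-4)^2 + 3^2 + 1^2 + (-4)^2 = 42
|b|^2 = 2^2 + 5^2 + (-5)^2 + (-4)^2 = 70
(a.b)^2 = 18^2 = 324
|a|^2 * |b|^2 = 42 * 70 = 2940
Result = 324 - 2940 = -2616


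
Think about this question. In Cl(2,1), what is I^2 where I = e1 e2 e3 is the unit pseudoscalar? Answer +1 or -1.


The pseudoscalar I = e1...e_n (product of all n generators) of Cl(p,q) satisfies I^2 = (-1)^(q + n(n-1)/2).
p = 2, q = 1, n = p + q = 3
n(n-1)/2 = 3 * 2 / 2 = 3
Exponent = q + n(n-1)/2 = 1 + 3 = 4
I^2 = (-1)^4 = +1


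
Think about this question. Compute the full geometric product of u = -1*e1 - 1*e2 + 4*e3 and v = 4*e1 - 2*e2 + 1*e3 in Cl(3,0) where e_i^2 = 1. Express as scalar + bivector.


In Cl(3,0): e_i^2 = 1, e_ie_j = -e_je_i for i != j.
Scalar part = u . v = (-1)*4 + (-1)*(-2) + 4*1
= -4 + 2 + 4 = 2
e12 coeff = (-1)*(-2) - (-1)*4 = 2 - (-4) = 6
e13 coeff = (-1)*1 - 4*4 = -1 - 16 = -17
e23 coeff = (-1)*1 - 4*(-2) = -1 - (-8) = 7
uv = 2 + 6*e12 - 17*e13 + 7*e23


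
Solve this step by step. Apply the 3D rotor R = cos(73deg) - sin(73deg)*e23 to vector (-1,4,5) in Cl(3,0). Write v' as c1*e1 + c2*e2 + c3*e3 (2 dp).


Rotor R = cos(73deg) - sin(73deg)*e23
Rotation angle theta = 2 * 73 = 146 degrees in the e23 plane (e2 -> e3).
The component perpendicular to the plane (e1) is invariant: v'_1 = v1 = -1.00
cos(146deg) = -0.8290, sin(146deg) = 0.5592
v'_2 = v2*cos(theta) - v3*sin(theta) = 4*(-0.8290) - 5*0.5592 = -6.11
v'_3 = v2*sin(theta) + v3*cos(theta) = 4*0.5592 + 5*(-0.8290) = -1.91
v' = -1.00*e1 - 6.11*e2 - 1.91*e3


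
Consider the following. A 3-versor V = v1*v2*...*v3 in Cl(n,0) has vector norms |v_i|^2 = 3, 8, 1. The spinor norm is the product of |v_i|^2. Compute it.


Spinor norm N(V) = |v1|^2 * |v2|^2 * ... * |v3|^2
= 3 * 8 * 1
Running product: 3, 24, 24
N(V) = 24


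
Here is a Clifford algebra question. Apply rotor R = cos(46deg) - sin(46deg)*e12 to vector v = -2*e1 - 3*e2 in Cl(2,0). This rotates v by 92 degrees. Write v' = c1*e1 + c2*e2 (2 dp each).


Rotor R = cos(46deg) - sin(46deg)*e12
Rotation angle theta = 2 * 46 = 92 degrees
v' = R*v*~R rotates v by theta.
cos(92deg) = -0.0349, sin(92deg) = 0.9994
v'_1 = -2*cos(92deg) - (-3)*sin(92deg)
= -2*(-0.0349) - (-3)*0.9994
= 3.07
v'_2 = -2*sin(92deg) + (-3)*cos(92deg)
= -2*0.9994 + (-3)*(-0.0349)
= -1.89
v' = 3.07*e1 - 1.89*e2


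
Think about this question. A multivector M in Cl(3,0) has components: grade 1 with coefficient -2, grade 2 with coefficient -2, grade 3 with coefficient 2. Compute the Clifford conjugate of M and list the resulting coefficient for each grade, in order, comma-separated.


Clifford conjugate sign for grade k: (-1)^(k(k+1)/2)
Grade 1: (-1)^(1*2/2) = (-1)^1 = -1, coeff -2 -> 2
Grade 2: (-1)^(2*3/2) = (-1)^3 = -1, coeff -2 -> 2
Grade 3: (-1)^(3*4/2) = (-1)^6 = 1, coeff 2 -> 2
Conjugated coefficients: 2, 2, 2


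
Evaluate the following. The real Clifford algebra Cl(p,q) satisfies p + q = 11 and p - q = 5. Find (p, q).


We need p + q = 11 and p - q = 5.
Adding: 2p = 11 + 5 = 16, so p = 8.
Then q = 11 - 8 = 3.
(p, q) = (8, 3)


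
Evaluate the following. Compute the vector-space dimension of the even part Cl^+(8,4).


Even subalgebra dimension = 2^(n-1)
n = 8 + 4 = 12
2^(12 - 1) = 2^11 = 2048
Verification: sum of C(12,k) for even k = 1 + 66 + 495 + 924 + 495 + 66 + 1 = 2048
Result = 2048


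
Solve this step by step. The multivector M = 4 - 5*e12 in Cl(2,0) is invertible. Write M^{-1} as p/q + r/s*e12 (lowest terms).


M = 4 - 5*e12, where e12^2 = -1.
Since M commutes with its reverse ~M = a - b*e12, M * ~M = a^2 - b^2*e12^2 = a^2 + b^2.
So M^{-1} = ~M / (a^2 + b^2) = (a - b*e12)/(a^2 + b^2).
a^2 + b^2 = 16 + 25 = 41
Scalar part = 4/41 = 4/41
Bivector coeff = 5/41 = 5/41
M^{-1} = 4/41 + 5/41*e12


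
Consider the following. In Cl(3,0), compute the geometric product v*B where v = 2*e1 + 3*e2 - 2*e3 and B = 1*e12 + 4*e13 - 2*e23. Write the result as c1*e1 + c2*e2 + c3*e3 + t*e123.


vB has grade-1 (vector) and grade-3 (trivector) parts: vB = (v _| B) + (v ^ B).
Vector part <vB>_1:
  e1: -v2*b12 - v3*b13 = -(3)*(1) - (-2)*(4) = 5
  e2: v1*b12 - v3*b23 = (2)*(1) - (-2)*(-2) = -2
  e3: v1*b13 + v2*b23 = (2)*(4) + (3)*(-2) = 2
Trivector part <vB>_3:
  e123: v1*b23 - v2*b13 + v3*b12 = (2)*(-2) - (3)*(4) + (-2)*(1) = -18
vB = 5*e1 - 2*e2 + 2*e3 - 18*e123


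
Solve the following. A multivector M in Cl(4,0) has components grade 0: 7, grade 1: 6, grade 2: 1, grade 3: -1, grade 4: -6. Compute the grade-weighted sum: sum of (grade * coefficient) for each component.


Grade-weighted sum = sum of grade_k * coefficient_k
0*7 = 0
1*6 = 6
2*1 = 2
3*(-1) = -3
4*(-6) = -24
Total = 0 + 6 + 2 + (-3) + (-24) = -19


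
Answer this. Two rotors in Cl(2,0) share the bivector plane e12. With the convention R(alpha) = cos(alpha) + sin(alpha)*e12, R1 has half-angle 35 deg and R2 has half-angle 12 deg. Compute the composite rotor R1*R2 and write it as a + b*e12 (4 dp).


Same-plane rotors commute and their half-angles add:
R1*R2 = cos(a1 + a2) + sin(a1 + a2)*e12.
a1 + a2 = 35 + 12 = 47 deg
cos(47 deg) = 0.6820
sin(47 deg) = 0.7314
R1*R2 = 0.6820 + 0.7314*e12


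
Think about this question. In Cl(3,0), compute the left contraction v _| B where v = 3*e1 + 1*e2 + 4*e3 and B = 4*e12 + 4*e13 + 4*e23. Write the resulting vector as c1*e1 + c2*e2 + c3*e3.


Left contraction v _| B = <vB>_1 (grade-1 part of the geometric product vB).
Using e1_|e12 = e2, e2_|e12 = -e1, e1_|e13 = e3, e3_|e13 = -e1, e2_|e23 = e3, e3_|e23 = -e2:
e1 coeff: -v2*b12 - v3*b13 = -(1)*(4) - (4)*(4) = -20
e2 coeff: v1*b12 - v3*b23 = (3)*(4) - (4)*(4) = -4
e3 coeff: v1*b13 + v2*b23 = (3)*(4) + (1)*(4) = 16
v _| B = -20*e1 - 4*e2 + 16*e3


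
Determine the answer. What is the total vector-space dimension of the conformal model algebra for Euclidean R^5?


The conformal model of R^5 uses Cl(6,1): the 5 Euclidean generators plus two extra orthogonal generators e+ (e+^2 = +1) and e- (e-^2 = -1), from which the null vectors e0, einf are built.
Number of generators m = 5 + 2 = 7.
dim Cl(p,q) = 2^m = 2^7 = 128


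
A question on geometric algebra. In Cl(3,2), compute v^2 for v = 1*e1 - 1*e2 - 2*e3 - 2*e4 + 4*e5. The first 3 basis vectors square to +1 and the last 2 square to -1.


v^2 = sum of c_i^2 * e_i^2
Positive signature terms (e_i^2 = +1): 1^2 + (-1)^2 + (-2)^2 = 6
Negative signature terms (e_j^2 = -1): (-2)^2 + 4^2 = 20
v^2 = 6 - 20 = -14


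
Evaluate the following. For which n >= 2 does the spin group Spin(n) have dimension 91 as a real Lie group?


dim Spin(n) = dim so(n) = n(n-1)/2.
Solve n(n-1)/2 = 91, i.e. n^2 - n - 182 = 0.
Discriminant = 1 + 8*91 = 729
n = (1 + sqrt(729))/2 = (1 + 27)/2 = 14


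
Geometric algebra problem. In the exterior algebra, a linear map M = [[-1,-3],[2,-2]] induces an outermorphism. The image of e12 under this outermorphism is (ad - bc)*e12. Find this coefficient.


The outermorphism of a linear map f sends e1^e2 to f(e1)^f(e2).
f(e1) = -1*e1 + 2*e2
f(e2) = -3*e1 - 2*e2
f(e1) ^ f(e2) = (-1*e1 + 2*e2) ^ (-3*e1 - 2*e2)
= (-1)*(-2)*e12 + 2*(-3)*e21
= (2 - (-6))*e12
= 8*e12
Coefficient = 8


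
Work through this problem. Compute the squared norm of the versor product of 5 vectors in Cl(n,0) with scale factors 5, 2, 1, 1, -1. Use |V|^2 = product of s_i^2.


Each vector v_i has |v_i|^2 = s_i^2
Squared scales: 5^2 = 25, 2^2 = 4, 1^2 = 1, 1^2 = 1, (-1)^2 = 1
|V|^2 = 25 * 4 * 1 * 1 * 1
= 100


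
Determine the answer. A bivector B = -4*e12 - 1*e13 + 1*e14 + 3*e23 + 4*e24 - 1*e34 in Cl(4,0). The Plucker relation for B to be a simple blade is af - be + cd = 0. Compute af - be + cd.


Plucker relation: af - be + cd
a*f = (-4)*(-1) = 4
b*e = (-1)*4 = -4
c*d = 1*3 = 3
af - be + cd = 4 - (-4) + 3
= 11


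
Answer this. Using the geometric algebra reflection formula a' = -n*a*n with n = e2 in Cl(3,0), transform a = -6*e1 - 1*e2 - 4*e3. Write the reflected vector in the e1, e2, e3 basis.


Reflection formula: a' = -n*a*n, with n = e2 (unit vector, n^2 = 1).
For reflection through hyperplane perp to e2:
The component along e2 flips sign, others stay.
a = (-6, -1, -4)
a' = (-6, 1, -4)
a' = -6*e1 + 1*e2 - 4*e3


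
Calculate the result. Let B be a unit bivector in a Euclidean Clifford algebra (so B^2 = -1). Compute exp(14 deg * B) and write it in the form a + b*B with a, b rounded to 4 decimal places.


For a unit bivector B with B^2 = -1, the exponential series gives
e^(theta*B) = cos(theta) + sin(theta)*B (the GA analogue of Euler's formula).
theta = 14 degrees = 0.244346 rad
cos(14 deg) = 0.9703
sin(14 deg) = 0.2419
exp(theta*B) = 0.9703 + 0.2419*B


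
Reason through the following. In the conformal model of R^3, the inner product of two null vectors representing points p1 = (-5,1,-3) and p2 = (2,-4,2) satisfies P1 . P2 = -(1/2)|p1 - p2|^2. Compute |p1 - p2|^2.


p1 - p2 = (-7, 5, -5)
|p1 - p2|^2 = (-7)^2 + 5^2 + (-5)^2
= 49 + 25 + 25
= 99


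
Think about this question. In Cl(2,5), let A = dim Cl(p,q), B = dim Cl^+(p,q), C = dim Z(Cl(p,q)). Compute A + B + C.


n = 2 + 5 = 7
Total dim = 2^7 = 128
Even subalgebra dim = 2^6 = 64
n is odd, so center dim = 2
Sum = 128 + 64 + 2 = 194


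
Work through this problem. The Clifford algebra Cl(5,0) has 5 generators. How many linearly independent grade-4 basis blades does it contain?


Number of grade-k basis blades in Cl(p,q) with n = p + q is C(n, k).
n = 5 + 0 = 5
C(5, 4) = 5! / (4! * 1!)
= 120 / (24 * 1)
= 5


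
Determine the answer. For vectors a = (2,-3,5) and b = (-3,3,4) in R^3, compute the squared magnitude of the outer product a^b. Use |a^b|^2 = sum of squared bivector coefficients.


a wedge b = (a1*b2 - a2*b1)*e12 + (a1*b3 - a3*b1)*e13 + (a2*b3 - a3*b2)*e23
e12 coeff: 2*3 - (-3)*(-3) = 6 - 9 = -3
e13 coeff: 2*4 - 5*(-3) = 8 - (-15) = 23
e23 coeff: (-3)*4 - 5*3 = -12 - 15 = -27
|a wedge b|^2 = (-3)^2 + 23^2 + (-27)^2
= 9 + 529 + 729
= 1267


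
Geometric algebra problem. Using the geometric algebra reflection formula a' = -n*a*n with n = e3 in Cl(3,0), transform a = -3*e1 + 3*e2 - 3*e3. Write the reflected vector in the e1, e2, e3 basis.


Reflection formula: a' = -n*a*n, with n = e3 (unit vector, n^2 = 1).
For reflection through hyperplane perp to e3:
The component along e3 flips sign, others stay.
a = (-3, 3, -3)
a' = (-3, 3, 3)
a' = -3*e1 + 3*e2 + 3*e3


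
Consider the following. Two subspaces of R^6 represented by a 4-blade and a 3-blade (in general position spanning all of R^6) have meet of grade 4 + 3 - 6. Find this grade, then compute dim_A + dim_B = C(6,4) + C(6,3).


Meet grade = grade(A) + grade(B) - n
= 4 + 3 - 6 = 1
C(6,4) = 15
C(6,3) = 20
dim_A + dim_B = 15 + 20 = 35


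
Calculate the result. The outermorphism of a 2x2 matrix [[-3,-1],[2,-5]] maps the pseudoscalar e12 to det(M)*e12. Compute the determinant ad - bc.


The outermorphism of a linear map f sends e1^e2 to f(e1)^f(e2).
f(e1) = -3*e1 + 2*e2
f(e2) = -1*e1 - 5*e2
f(e1) ^ f(e2) = (-3*e1 + 2*e2) ^ (-1*e1 - 5*e2)
= (-3)*(-5)*e12 + 2*(-1)*e21
= (15 - (-2))*e12
= 17*e12
Coefficient = 17


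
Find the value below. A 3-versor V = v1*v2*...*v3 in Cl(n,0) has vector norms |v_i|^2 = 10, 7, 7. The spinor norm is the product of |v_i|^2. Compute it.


Spinor norm N(V) = |v1|^2 * |v2|^2 * ... * |v3|^2
= 10 * 7 * 7
Running product: 10, 70, 490
N(V) = 490


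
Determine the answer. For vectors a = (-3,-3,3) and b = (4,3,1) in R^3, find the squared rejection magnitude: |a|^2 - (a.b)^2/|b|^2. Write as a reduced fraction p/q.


|a|^2 = (-3)^2 + (-3)^2 + 3^2 = 27
|b|^2 = 4^2 + 3^2 + 1^2 = 26
a . b = (-3)*4 + (-3)*3 + 3*1 = -18
(a.b)^2 = (-18)^2 = 324
|rej|^2 = 27 - 324/26
= (702 - 324)/26
= 378/26
In lowest terms: 189/13


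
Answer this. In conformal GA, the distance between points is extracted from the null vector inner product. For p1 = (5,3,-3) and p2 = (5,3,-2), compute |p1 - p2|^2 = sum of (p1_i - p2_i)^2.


p1 - p2 = (0, 0, -1)
|p1 - p2|^2 = 0^2 + 0^2 + (-1)^2
= 0 + 0 + 1
= 1


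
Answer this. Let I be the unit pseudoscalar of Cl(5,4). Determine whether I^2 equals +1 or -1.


The pseudoscalar I = e1...e_n (product of all n generators) of Cl(p,q) satisfies I^2 = (-1)^(q + n(n-1)/2).
p = 5, q = 4, n = p + q = 9
n(n-1)/2 = 9 * 8 / 2 = 36
Exponent = q + n(n-1)/2 = 4 + 36 = 40
I^2 = (-1)^40 = +1


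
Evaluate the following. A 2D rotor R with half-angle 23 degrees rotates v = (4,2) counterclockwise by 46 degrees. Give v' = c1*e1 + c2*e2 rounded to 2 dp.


Rotor R = cos(23deg) - sin(23deg)*e12
Rotation angle theta = 2 * 23 = 46 degrees
v' = R*v*~R rotates v by theta.
cos(46deg) = 0.6947, sin(46deg) = 0.7193
v'_1 = 4*cos(46deg) - 2*sin(46deg)
= 4*0.6947 - 2*0.7193
= 1.34
v'_2 = 4*sin(46deg) + 2*cos(46deg)
= 4*0.7193 + 2*0.6947
= 4.27
v' = 1.34*e1 + 4.27*e2


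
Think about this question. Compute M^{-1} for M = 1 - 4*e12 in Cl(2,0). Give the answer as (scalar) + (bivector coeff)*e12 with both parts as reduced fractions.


M = 1 - 4*e12, where e12^2 = -1.
Since M commutes with its reverse ~M = a - b*e12, M * ~M = a^2 - b^2*e12^2 = a^2 + b^2.
So M^{-1} = ~M / (a^2 + b^2) = (a - b*e12)/(a^2 + b^2).
a^2 + b^2 = 1 + 16 = 17
Scalar part = 1/17 = 1/17
Bivector coeff = 4/17 = 4/17
M^{-1} = 1/17 + 4/17*e12


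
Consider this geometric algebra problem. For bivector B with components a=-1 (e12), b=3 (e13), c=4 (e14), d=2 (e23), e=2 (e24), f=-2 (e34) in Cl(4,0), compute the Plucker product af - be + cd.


Plucker relation: af - be + cd
a*f = (-1)*(-2) = 2
b*e = 3*2 = 6
c*d = 4*2 = 8
af - be + cd = 2 - 6 + 8
= 4


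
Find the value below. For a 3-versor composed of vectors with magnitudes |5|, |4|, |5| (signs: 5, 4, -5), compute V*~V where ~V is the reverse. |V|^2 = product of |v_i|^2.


Each vector v_i has |v_i|^2 = s_i^2
Squared scales: 5^2 = 25, 4^2 = 16, (-5)^2 = 25
|V|^2 = 25 * 16 * 25
= 10000


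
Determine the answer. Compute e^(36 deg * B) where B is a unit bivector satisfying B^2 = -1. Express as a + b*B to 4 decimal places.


For a unit bivector B with B^2 = -1, the exponential series gives
e^(theta*B) = cos(theta) + sin(theta)*B (the GA analogue of Euler's formula).
theta = 36 degrees = 0.628319 rad
cos(36 deg) = 0.8090
sin(36 deg) = 0.5878
exp(theta*B) = 0.8090 + 0.5878*B
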